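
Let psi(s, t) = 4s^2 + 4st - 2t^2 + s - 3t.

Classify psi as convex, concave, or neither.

psi is quadratic, so its Hessian is the constant matrix H = [[8, 4], [4, -4]].
det(H) = -48, tr(H) = 4.
det(H) < 0, so H is indefinite: neither convex nor concave.

neither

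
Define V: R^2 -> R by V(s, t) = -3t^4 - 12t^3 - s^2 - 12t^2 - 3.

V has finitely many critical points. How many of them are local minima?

V separates as a function of s plus a function of t, so ∇V=0 decouples.
∂V/∂s = -2s = 0 at s ∈ {0}; ∂V/∂t = -12t(t + 1)(t + 2) = 0 at t ∈ {-2, -1, 0}.
The Hessian is diagonal: diag(V_ss, V_tt). Second derivatives: V_ss(0)=-2; V_tt(-2)=-24, V_tt(-1)=12, V_tt(0)=-24.
Local minima occur where both diagonal entries positive: none. Count: 0.

0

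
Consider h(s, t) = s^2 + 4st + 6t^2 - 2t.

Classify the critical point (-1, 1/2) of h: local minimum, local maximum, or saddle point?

The Hessian of h is constant: H = [[2, 4], [4, 12]].
det(H) = 2·12 − 4² = 8.
det(H) > 0 and tr(H) = 14 > 0, so H is positive definite and the point is a local minimum.

local minimum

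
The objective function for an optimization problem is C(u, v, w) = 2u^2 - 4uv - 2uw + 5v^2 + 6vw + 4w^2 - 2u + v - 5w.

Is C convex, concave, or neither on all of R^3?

convex

C is quadratic, so its Hessian is the constant matrix H = [[4, -4, -2], [-4, 10, 6], [-2, 6, 8]].
Leading principal minors: 4, 24, 104.
All positive ⇒ H ≻ 0 ⇒ convex.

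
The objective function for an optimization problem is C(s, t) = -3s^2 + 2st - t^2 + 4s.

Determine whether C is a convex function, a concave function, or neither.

concave

C is quadratic, so its Hessian is the constant matrix H = [[-6, 2], [2, -2]].
det(H) = 8, tr(H) = -8.
det(H) > 0 and tr(H) < 0, so H is negative definite everywhere: concave.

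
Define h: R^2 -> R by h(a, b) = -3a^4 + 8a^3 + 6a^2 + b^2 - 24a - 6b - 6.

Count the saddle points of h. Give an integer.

h separates as a function of a plus a function of b, so ∇h=0 decouples.
∂h/∂a = -12(a - 2)(a - 1)(a + 1) = 0 at a ∈ {-1, 1, 2}; ∂h/∂b = 2(b - 3) = 0 at b ∈ {3}.
The Hessian is diagonal: diag(h_aa, h_bb). Second derivatives: h_aa(-1)=-72, h_aa(1)=24, h_aa(2)=-36; h_bb(3)=2.
Saddle points occur where the two diagonal entries have opposite signs: (-1, 3), (2, 3). Count: 2.

2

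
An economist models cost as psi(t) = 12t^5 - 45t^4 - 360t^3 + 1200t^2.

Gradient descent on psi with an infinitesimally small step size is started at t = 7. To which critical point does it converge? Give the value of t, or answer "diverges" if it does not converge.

psi'(t) = 60t(t - 5)(t - 2)(t + 4), so psi'(7) = 46200.
Gradient descent moves in the -psi' direction, i.e. t is decreasing.
The nearest critical point in that direction is t = 5, where psi'' = 8100 > 0 (a local minimum). The iterate converges there.

5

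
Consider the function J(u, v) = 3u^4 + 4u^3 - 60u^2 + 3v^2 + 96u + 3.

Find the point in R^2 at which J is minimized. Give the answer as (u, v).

J(u,v) separates as P(u) + Q(v) + 3, so its minimum is min P + min Q + 3.
P'(u) = 12(u - 2)(u - 1)(u + 4) vanishes at u ∈ {-4, 1, 2}; Q'(v) = 6v vanishes at v ∈ {0}.
Local minima of P (where P''>0): P(-4)=-832, P(2)=32. Local minima of Q: Q(0)=0.
So the global minimum of J is P(-4) + Q(0) + 3 = -832 + 0 + 3 = -829, attained at (-4, 0).

(-4, 0)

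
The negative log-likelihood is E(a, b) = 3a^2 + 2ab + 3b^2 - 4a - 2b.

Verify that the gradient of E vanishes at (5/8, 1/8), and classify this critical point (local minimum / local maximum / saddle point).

∇E = (6a + 2b - 4, 2a + 6b - 2); substituting (5/8, 1/8) gives ∇E = (0, 0), so (5/8, 1/8) is indeed a critical point.
The Hessian of E is constant: H = [[6, 2], [2, 6]].
det(H) = 6·6 − 2² = 32.
det(H) > 0 and tr(H) = 12 > 0, so H is positive definite and the point is a local minimum.

local minimum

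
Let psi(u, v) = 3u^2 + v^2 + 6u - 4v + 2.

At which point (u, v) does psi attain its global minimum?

psi(u,v) separates as P(u) + Q(v) + 2, so its minimum is min P + min Q + 2.
P'(u) = 6u + 6 vanishes at u ∈ {-1}; Q'(v) = 2v - 4 vanishes at v ∈ {2}.
Local minima of P (where P''>0): P(-1)=-3. Local minima of Q: Q(2)=-4.
So the global minimum of psi is P(-1) + Q(2) + 2 = -3 − 4 + 2 = -5, attained at (-1, 2).

(-1, 2)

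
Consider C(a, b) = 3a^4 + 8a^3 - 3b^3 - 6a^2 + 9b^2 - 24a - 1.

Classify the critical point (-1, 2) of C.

local maximum

The mixed partial ∂²C/∂a∂b is 0, so the Hessian at any point is diag(C_aa, C_bb) = diag(12(3a^2 + 4a - 1), 18(-b + 1)).
At (-1, 2): H = diag(-24, -18).
Both eigenvalues are negative, so H is negative definite: a local maximum.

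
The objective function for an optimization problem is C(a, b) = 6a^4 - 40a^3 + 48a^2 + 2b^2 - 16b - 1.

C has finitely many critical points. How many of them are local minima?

C separates as a function of a plus a function of b, so ∇C=0 decouples.
∂C/∂a = 24a(a - 4)(a - 1) = 0 at a ∈ {0, 1, 4}; ∂C/∂b = 4(b - 4) = 0 at b ∈ {4}.
The Hessian is diagonal: diag(C_aa, C_bb). Second derivatives: C_aa(0)=96, C_aa(1)=-72, C_aa(4)=288; C_bb(4)=4.
Local minima occur where both diagonal entries positive: (0, 4), (4, 4). Count: 2.

2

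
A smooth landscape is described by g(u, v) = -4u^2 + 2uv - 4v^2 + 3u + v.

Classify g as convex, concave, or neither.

concave

g is quadratic, so its Hessian is the constant matrix H = [[-8, 2], [2, -8]].
det(H) = 60, tr(H) = -16.
det(H) > 0 and tr(H) < 0, so H is negative definite everywhere: concave.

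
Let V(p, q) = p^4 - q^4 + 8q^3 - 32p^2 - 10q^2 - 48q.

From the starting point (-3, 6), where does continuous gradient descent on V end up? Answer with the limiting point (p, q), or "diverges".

diverges

V is separable, so gradient descent decouples: p follows -∂V/∂p, q follows -∂V/∂q.
∂V/∂p = 4p(p - 4)(p + 4); at p=-3 this is 84, so p decreases.
∂V/∂q = -4(q - 4)(q - 3)(q + 1); at q=6 this is -168, so q increases.
The q-coordinate has no critical point in that direction and runs off to infinity.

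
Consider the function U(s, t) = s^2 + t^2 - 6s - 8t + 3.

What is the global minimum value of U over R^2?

-22

U(s,t) separates as P(s) + Q(t) + 3, so its minimum is min P + min Q + 3.
P'(s) = 2s - 6 vanishes at s ∈ {3}; Q'(t) = 2(t - 4) vanishes at t ∈ {4}.
Local minima of P (where P''>0): P(3)=-9. Local minima of Q: Q(4)=-16.
So the global minimum of U is P(3) + Q(4) + 3 = -9 − 16 + 3 = -22, attained at (3, 4).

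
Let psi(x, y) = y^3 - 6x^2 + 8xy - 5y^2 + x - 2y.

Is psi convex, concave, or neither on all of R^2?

The term y^3 is cubic, so the Hessian is not constant.
∂²psi/∂y² = 6y - 10, which takes both signs as y varies (negative for sufficiently negative y). A diagonal entry of the Hessian changing sign means the Hessian is neither positive- nor negative-semidefinite on all of R^2.

neither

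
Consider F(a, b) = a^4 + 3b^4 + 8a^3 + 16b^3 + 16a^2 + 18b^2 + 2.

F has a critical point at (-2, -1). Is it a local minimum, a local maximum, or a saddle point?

local maximum

The mixed partial ∂²F/∂a∂b is 0, so the Hessian at any point is diag(F_aa, F_bb) = diag(4(3a^2 + 12a + 8), 12(3b^2 + 8b + 3)).
At (-2, -1): H = diag(-16, -24).
Both eigenvalues are negative, so H is negative definite: a local maximum.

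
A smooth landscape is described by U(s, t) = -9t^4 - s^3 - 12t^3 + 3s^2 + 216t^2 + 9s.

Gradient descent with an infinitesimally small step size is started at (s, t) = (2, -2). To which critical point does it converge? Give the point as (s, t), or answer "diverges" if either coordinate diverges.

(-1, 0)

U is separable, so gradient descent decouples: s follows -∂U/∂s, t follows -∂U/∂t.
∂U/∂s = -3(s - 3)(s + 1); at s=2 this is 9, so s decreases.
∂U/∂t = -36t(t - 3)(t + 4); at t=-2 this is -720, so t increases.
s converges to its nearest critical value -1 (a local min of the s-part); t converges to 0. The iterate converges to (-1, 0).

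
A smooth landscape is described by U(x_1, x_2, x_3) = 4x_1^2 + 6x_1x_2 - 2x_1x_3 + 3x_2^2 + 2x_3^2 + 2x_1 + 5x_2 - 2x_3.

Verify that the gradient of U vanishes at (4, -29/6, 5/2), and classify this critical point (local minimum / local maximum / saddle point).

∇U = (8x_1 + 6x_2 - 2x_3 + 2, 6x_1 + 6x_2 + 5, -2x_1 + 4x_3 - 2); substituting (4, -29/6, 5/2) gives ∇U = (0, 0, 0), so (4, -29/6, 5/2) is indeed a critical point.
The Hessian is constant: H = [[8, 6, -2], [6, 6, 0], [-2, 0, 4]].
Leading principal minors: Δ₁ = 8, Δ₂ = 12, Δ₃ = 24.
All leading minors are positive, so H is positive definite: a local minimum.

local minimum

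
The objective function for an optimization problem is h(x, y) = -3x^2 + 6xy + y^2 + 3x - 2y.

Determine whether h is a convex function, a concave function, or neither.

neither

h is quadratic, so its Hessian is the constant matrix H = [[-6, 6], [6, 2]].
det(H) = -48, tr(H) = -4.
det(H) < 0, so H is indefinite: neither convex nor concave.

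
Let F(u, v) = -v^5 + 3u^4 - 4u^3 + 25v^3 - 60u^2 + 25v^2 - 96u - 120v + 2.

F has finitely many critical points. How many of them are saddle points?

F separates as a function of u plus a function of v, so ∇F=0 decouples.
∂F/∂u = 12(u - 4)(u + 1)(u + 2) = 0 at u ∈ {-2, -1, 4}; ∂F/∂v = -5(v - 4)(v - 1)(v + 2)(v + 3) = 0 at v ∈ {-3, -2, 1, 4}.
The Hessian is diagonal: diag(F_uu, F_vv). Second derivatives: F_uu(-2)=72, F_uu(-1)=-60, F_uu(4)=360; F_vv(-3)=140, F_vv(-2)=-90, F_vv(1)=180, F_vv(4)=-630.
Saddle points occur where the two diagonal entries have opposite signs: (-2, -2), (-2, 4), (-1, -3), (-1, 1), (4, -2), (4, 4). Count: 6.

6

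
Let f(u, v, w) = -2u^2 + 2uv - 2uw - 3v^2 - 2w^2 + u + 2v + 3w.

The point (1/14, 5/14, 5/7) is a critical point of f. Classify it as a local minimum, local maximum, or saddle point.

local maximum

The Hessian is constant: H = [[-4, 2, -2], [2, -6, 0], [-2, 0, -4]].
Leading principal minors: Δ₁ = -4, Δ₂ = 20, Δ₃ = -56.
The minors alternate sign starting negative (−, +, −), so H is negative definite: a local maximum.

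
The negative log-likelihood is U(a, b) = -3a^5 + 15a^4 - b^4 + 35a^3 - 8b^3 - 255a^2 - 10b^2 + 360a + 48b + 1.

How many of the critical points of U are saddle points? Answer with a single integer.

6

U separates as a function of a plus a function of b, so ∇U=0 decouples.
∂U/∂a = -15(a - 4)(a - 2)(a - 1)(a + 3) = 0 at a ∈ {-3, 1, 2, 4}; ∂U/∂b = -4(b - 1)(b + 3)(b + 4) = 0 at b ∈ {-4, -3, 1}.
The Hessian is diagonal: diag(U_aa, U_bb). Second derivatives: U_aa(-3)=2100, U_aa(1)=-180, U_aa(2)=150, U_aa(4)=-630; U_bb(-4)=-20, U_bb(-3)=16, U_bb(1)=-80.
Saddle points occur where the two diagonal entries have opposite signs: (-3, -4), (-3, 1), (1, -3), (2, -4), (2, 1), (4, -3). Count: 6.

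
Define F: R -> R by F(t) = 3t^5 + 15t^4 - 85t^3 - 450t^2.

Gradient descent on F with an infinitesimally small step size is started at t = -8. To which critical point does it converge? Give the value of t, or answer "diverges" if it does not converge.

F'(t) = 15t(t - 4)(t + 3)(t + 5), so F'(-8) = 21600.
Gradient descent moves in the -F' direction, i.e. t is decreasing.
There is no critical point below t=-8, and F' keeps the same sign, so the iterate runs off to −∞.

diverges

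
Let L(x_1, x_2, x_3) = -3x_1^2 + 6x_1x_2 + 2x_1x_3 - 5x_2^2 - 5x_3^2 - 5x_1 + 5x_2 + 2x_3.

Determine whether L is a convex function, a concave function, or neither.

L is quadratic, so its Hessian is the constant matrix H = [[-6, 6, 2], [6, -10, 0], [2, 0, -10]].
Leading principal minors: -6, 24, -200.
Signs alternate −, +, − ⇒ H ≺ 0 ⇒ concave.

concave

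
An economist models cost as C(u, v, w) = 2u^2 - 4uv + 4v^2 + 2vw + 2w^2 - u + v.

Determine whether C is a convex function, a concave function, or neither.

C is quadratic, so its Hessian is the constant matrix H = [[4, -4, 0], [-4, 8, 2], [0, 2, 4]].
Leading principal minors: 4, 16, 48.
All positive ⇒ H ≻ 0 ⇒ convex.

convex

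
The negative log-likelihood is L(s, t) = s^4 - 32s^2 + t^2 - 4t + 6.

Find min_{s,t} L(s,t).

L(s,t) separates as P(s) + Q(t) + 6, so its minimum is min P + min Q + 6.
P'(s) = 4s(s - 4)(s + 4) vanishes at s ∈ {-4, 0, 4}; Q'(t) = 2(t - 2) vanishes at t ∈ {2}.
Local minima of P (where P''>0): P(-4)=-256, P(4)=-256. Local minima of Q: Q(2)=-4.
So the global minimum of L is P(-4) + Q(2) + 6 = -256 − 4 + 6 = -254, attained at (-4, 2).

-254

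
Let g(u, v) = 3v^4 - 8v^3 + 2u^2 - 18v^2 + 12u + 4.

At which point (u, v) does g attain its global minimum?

g(u,v) separates as P(u) + Q(v) + 4, so its minimum is min P + min Q + 4.
P'(u) = 4u + 12 vanishes at u ∈ {-3}; Q'(v) = 12v(v - 3)(v + 1) vanishes at v ∈ {-1, 0, 3}.
Local minima of P (where P''>0): P(-3)=-18. Local minima of Q: Q(-1)=-7, Q(3)=-135.
So the global minimum of g is P(-3) + Q(3) + 4 = -18 − 135 + 4 = -149, attained at (-3, 3).

(-3, 3)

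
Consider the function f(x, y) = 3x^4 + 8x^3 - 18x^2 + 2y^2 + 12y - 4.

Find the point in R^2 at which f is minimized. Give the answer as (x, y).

f(x,y) separates as P(x) + Q(y) − 4, so its minimum is min P + min Q − 4.
P'(x) = 12x(x - 1)(x + 3) vanishes at x ∈ {-3, 0, 1}; Q'(y) = 4y + 12 vanishes at y ∈ {-3}.
Local minima of P (where P''>0): P(-3)=-135, P(1)=-7. Local minima of Q: Q(-3)=-18.
So the global minimum of f is P(-3) + Q(-3) − 4 = -135 − 18 − 4 = -157, attained at (-3, -3).

(-3, -3)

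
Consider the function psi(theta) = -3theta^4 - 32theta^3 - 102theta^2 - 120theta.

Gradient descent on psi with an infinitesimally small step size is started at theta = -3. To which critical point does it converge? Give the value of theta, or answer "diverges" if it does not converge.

psi'(theta) = -12(theta + 1)(theta + 2)(theta + 5), so psi'(-3) = -48.
Gradient descent moves in the -psi' direction, i.e. theta is increasing.
The nearest critical point in that direction is theta = -2, where psi'' = 36 > 0 (a local minimum). The iterate converges there.

-2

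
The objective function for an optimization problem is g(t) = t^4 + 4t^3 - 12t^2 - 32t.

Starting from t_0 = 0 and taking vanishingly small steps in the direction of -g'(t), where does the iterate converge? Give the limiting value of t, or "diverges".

2

g'(t) = 4(t - 2)(t + 1)(t + 4), so g'(0) = -32.
Gradient descent moves in the -g' direction, i.e. t is increasing.
The nearest critical point in that direction is t = 2, where g'' = 72 > 0 (a local minimum). The iterate converges there.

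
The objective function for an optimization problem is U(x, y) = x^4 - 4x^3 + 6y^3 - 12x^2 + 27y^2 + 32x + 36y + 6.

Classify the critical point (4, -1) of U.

local minimum

The mixed partial ∂²U/∂x∂y is 0, so the Hessian at any point is diag(U_xx, U_yy) = diag(12(x^2 - 2x - 2), 18(2y + 3)).
At (4, -1): H = diag(72, 18).
Both eigenvalues are positive, so H is positive definite: a local minimum.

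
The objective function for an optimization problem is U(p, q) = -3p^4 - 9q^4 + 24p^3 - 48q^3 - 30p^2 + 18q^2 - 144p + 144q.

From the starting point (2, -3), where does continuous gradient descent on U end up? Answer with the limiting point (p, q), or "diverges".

U is separable, so gradient descent decouples: p follows -∂U/∂p, q follows -∂U/∂q.
∂U/∂p = -12(p - 4)(p - 3)(p + 1); at p=2 this is -72, so p increases.
∂U/∂q = -36(q - 1)(q + 1)(q + 4); at q=-3 this is -288, so q increases.
p converges to its nearest critical value 3 (a local min of the p-part); q converges to -1. The iterate converges to (3, -1).

(3, -1)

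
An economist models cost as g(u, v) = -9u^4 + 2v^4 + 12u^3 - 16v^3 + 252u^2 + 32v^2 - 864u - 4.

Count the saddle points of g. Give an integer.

g separates as a function of u plus a function of v, so ∇g=0 decouples.
∂g/∂u = -36(u - 3)(u - 2)(u + 4) = 0 at u ∈ {-4, 2, 3}; ∂g/∂v = 8v(v - 4)(v - 2) = 0 at v ∈ {0, 2, 4}.
The Hessian is diagonal: diag(g_uu, g_vv). Second derivatives: g_uu(-4)=-1512, g_uu(2)=216, g_uu(3)=-252; g_vv(0)=64, g_vv(2)=-32, g_vv(4)=64.
Saddle points occur where the two diagonal entries have opposite signs: (-4, 0), (-4, 4), (2, 2), (3, 0), (3, 4). Count: 5.

5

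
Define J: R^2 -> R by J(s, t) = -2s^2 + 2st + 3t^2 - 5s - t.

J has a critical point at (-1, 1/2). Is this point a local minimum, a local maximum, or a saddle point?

The Hessian of J is constant: H = [[-4, 2], [2, 6]].
det(H) = (-4)·6 − 2² = -28.
Since det(H) < 0, H is indefinite and the critical point is a saddle point.

saddle point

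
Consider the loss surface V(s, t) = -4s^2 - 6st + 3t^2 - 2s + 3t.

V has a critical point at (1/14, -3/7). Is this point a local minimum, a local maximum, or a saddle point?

The Hessian of V is constant: H = [[-8, -6], [-6, 6]].
det(H) = (-8)·6 − (-6)² = -84.
Since det(H) < 0, H is indefinite and the critical point is a saddle point.

saddle point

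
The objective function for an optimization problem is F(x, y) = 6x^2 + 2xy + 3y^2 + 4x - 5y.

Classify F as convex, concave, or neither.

convex

F is quadratic, so its Hessian is the constant matrix H = [[12, 2], [2, 6]].
det(H) = 68, tr(H) = 18.
det(H) > 0 and tr(H) > 0, so H is positive definite everywhere: convex.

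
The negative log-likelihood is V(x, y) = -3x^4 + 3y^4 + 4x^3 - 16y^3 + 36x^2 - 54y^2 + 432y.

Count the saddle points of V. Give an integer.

5

V separates as a function of x plus a function of y, so ∇V=0 decouples.
∂V/∂x = -12x(x - 3)(x + 2) = 0 at x ∈ {-2, 0, 3}; ∂V/∂y = 12(y - 4)(y - 3)(y + 3) = 0 at y ∈ {-3, 3, 4}.
The Hessian is diagonal: diag(V_xx, V_yy). Second derivatives: V_xx(-2)=-120, V_xx(0)=72, V_xx(3)=-180; V_yy(-3)=504, V_yy(3)=-72, V_yy(4)=84.
Saddle points occur where the two diagonal entries have opposite signs: (-2, -3), (-2, 4), (0, 3), (3, -3), (3, 4). Count: 5.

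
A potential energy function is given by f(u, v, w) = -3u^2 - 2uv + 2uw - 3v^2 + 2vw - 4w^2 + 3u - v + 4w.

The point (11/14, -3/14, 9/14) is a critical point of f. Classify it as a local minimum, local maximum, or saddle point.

local maximum

The Hessian is constant: H = [[-6, -2, 2], [-2, -6, 2], [2, 2, -8]].
Leading principal minors: Δ₁ = -6, Δ₂ = 32, Δ₃ = -224.
The minors alternate sign starting negative (−, +, −), so H is negative definite: a local maximum.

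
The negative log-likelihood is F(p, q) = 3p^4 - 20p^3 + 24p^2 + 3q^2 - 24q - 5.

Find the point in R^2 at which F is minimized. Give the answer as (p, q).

(4, 4)

F(p,q) separates as A(p) + B(q) − 5, so its minimum is min A + min B − 5.
A'(p) = 12p(p - 4)(p - 1) vanishes at p ∈ {0, 1, 4}; B'(q) = 6q - 24 vanishes at q ∈ {4}.
Local minima of A (where A''>0): A(0)=0, A(4)=-128. Local minima of B: B(4)=-48.
So the global minimum of F is A(4) + B(4) − 5 = -128 − 48 − 5 = -181, attained at (4, 4).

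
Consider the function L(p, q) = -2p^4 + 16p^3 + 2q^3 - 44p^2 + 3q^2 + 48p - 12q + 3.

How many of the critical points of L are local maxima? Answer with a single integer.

L separates as a function of p plus a function of q, so ∇L=0 decouples.
∂L/∂p = -8(p - 3)(p - 2)(p - 1) = 0 at p ∈ {1, 2, 3}; ∂L/∂q = 6(q - 1)(q + 2) = 0 at q ∈ {-2, 1}.
The Hessian is diagonal: diag(L_pp, L_qq). Second derivatives: L_pp(1)=-16, L_pp(2)=8, L_pp(3)=-16; L_qq(-2)=-18, L_qq(1)=18.
Local maxima occur where both diagonal entries negative: (1, -2), (3, -2). Count: 2.

2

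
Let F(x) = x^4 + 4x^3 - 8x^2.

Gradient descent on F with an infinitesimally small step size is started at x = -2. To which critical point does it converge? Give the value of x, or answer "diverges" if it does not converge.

F'(x) = 4x(x - 1)(x + 4), so F'(-2) = 48.
Gradient descent moves in the -F' direction, i.e. x is decreasing.
The nearest critical point in that direction is x = -4, where F'' = 80 > 0 (a local minimum). The iterate converges there.

-4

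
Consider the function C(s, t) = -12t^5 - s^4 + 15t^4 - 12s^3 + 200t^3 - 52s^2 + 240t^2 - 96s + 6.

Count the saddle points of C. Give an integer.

6

C separates as a function of s plus a function of t, so ∇C=0 decouples.
∂C/∂s = -4(s + 2)(s + 3)(s + 4) = 0 at s ∈ {-4, -3, -2}; ∂C/∂t = -60t(t - 4)(t + 1)(t + 2) = 0 at t ∈ {-2, -1, 0, 4}.
The Hessian is diagonal: diag(C_ss, C_tt). Second derivatives: C_ss(-4)=-8, C_ss(-3)=4, C_ss(-2)=-8; C_tt(-2)=720, C_tt(-1)=-300, C_tt(0)=480, C_tt(4)=-7200.
Saddle points occur where the two diagonal entries have opposite signs: (-4, -2), (-4, 0), (-3, -1), (-3, 4), (-2, -2), (-2, 0). Count: 6.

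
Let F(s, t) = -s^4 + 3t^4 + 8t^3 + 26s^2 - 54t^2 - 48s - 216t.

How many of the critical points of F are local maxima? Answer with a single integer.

2

F separates as a function of s plus a function of t, so ∇F=0 decouples.
∂F/∂s = -4(s - 3)(s - 1)(s + 4) = 0 at s ∈ {-4, 1, 3}; ∂F/∂t = 12(t - 3)(t + 2)(t + 3) = 0 at t ∈ {-3, -2, 3}.
The Hessian is diagonal: diag(F_ss, F_tt). Second derivatives: F_ss(-4)=-140, F_ss(1)=40, F_ss(3)=-56; F_tt(-3)=72, F_tt(-2)=-60, F_tt(3)=360.
Local maxima occur where both diagonal entries negative: (-4, -2), (3, -2). Count: 2.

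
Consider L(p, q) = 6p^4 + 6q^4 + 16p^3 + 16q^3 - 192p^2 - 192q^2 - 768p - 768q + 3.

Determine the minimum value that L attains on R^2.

-7165

L(p,q) separates as A(p) + B(q) + 3, so its minimum is min A + min B + 3.
A'(p) = 24(p - 4)(p + 2)(p + 4) vanishes at p ∈ {-4, -2, 4}; B'(q) = 24(q - 4)(q + 2)(q + 4) vanishes at q ∈ {-4, -2, 4}.
Local minima of A (where A''>0): A(-4)=512, A(4)=-3584. Local minima of B: B(-4)=512, B(4)=-3584.
So the global minimum of L is A(4) + B(4) + 3 = -3584 − 3584 + 3 = -7165, attained at (4, 4).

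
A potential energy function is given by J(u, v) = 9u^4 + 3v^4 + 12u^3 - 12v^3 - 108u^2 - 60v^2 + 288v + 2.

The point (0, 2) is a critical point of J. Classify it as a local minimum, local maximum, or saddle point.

local maximum

The mixed partial ∂²J/∂u∂v is 0, so the Hessian at any point is diag(J_uu, J_vv) = diag(36(3u^2 + 2u - 6), 12(3v^2 - 6v - 10)).
At (0, 2): H = diag(-216, -120).
Both eigenvalues are negative, so H is negative definite: a local maximum.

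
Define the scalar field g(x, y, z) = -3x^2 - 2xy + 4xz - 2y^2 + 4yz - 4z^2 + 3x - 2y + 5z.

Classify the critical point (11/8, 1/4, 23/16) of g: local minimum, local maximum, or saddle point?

The Hessian is constant: H = [[-6, -2, 4], [-2, -4, 4], [4, 4, -8]].
Leading principal minors: Δ₁ = -6, Δ₂ = 20, Δ₃ = -64.
The minors alternate sign starting negative (−, +, −), so H is negative definite: a local maximum.

local maximum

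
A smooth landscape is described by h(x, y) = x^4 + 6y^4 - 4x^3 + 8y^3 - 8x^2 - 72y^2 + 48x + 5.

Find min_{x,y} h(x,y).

-453

h(x,y) separates as P(x) + Q(y) + 5, so its minimum is min P + min Q + 5.
P'(x) = 4(x - 3)(x - 2)(x + 2) vanishes at x ∈ {-2, 2, 3}; Q'(y) = 24y(y - 2)(y + 3) vanishes at y ∈ {-3, 0, 2}.
Local minima of P (where P''>0): P(-2)=-80, P(3)=45. Local minima of Q: Q(-3)=-378, Q(2)=-128.
So the global minimum of h is P(-2) + Q(-3) + 5 = -80 − 378 + 5 = -453, attained at (-2, -3).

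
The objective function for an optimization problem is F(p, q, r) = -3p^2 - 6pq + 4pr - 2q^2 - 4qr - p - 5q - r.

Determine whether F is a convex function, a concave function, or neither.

neither

F is quadratic, so its Hessian is the constant matrix H = [[-6, -6, 4], [-6, -4, -4], [4, -4, 0]].
Leading principal minors: -6, -12, 352.
Neither pattern holds ⇒ H is indefinite ⇒ neither convex nor concave.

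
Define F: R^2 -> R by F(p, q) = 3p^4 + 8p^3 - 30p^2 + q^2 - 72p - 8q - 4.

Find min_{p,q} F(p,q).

-172

F(p,q) separates as A(p) + B(q) − 4, so its minimum is min A + min B − 4.
A'(p) = 12(p - 2)(p + 1)(p + 3) vanishes at p ∈ {-3, -1, 2}; B'(q) = 2q - 8 vanishes at q ∈ {4}.
Local minima of A (where A''>0): A(-3)=-27, A(2)=-152. Local minima of B: B(4)=-16.
So the global minimum of F is A(2) + B(4) − 4 = -152 − 16 − 4 = -172, attained at (2, 4).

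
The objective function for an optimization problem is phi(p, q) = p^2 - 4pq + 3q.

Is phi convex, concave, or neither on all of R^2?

phi is quadratic, so its Hessian is the constant matrix H = [[2, -4], [-4, 0]].
det(H) = -16, tr(H) = 2.
det(H) < 0, so H is indefinite: neither convex nor concave.

neither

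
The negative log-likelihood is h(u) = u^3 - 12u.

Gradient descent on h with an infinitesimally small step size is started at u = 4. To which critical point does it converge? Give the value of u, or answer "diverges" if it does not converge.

h'(u) = 3(u - 2)(u + 2), so h'(4) = 36.
Gradient descent moves in the -h' direction, i.e. u is decreasing.
The nearest critical point in that direction is u = 2, where h'' = 12 > 0 (a local minimum). The iterate converges there.

2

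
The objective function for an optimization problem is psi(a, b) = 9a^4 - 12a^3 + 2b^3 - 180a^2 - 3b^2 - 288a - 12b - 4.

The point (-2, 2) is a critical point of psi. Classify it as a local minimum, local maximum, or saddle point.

local minimum

The mixed partial ∂²psi/∂a∂b is 0, so the Hessian at any point is diag(psi_aa, psi_bb) = diag(36(3a^2 - 2a - 10), 6(2b - 1)).
At (-2, 2): H = diag(216, 18).
Both eigenvalues are positive, so H is positive definite: a local minimum.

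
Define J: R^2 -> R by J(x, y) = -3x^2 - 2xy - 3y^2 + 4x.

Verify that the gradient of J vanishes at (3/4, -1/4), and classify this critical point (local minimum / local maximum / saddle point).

local maximum

∇J = (-6x - 2y + 4, -2x - 6y); substituting (3/4, -1/4) gives ∇J = (0, 0), so (3/4, -1/4) is indeed a critical point.
The Hessian of J is constant: H = [[-6, -2], [-2, -6]].
det(H) = (-6)·(-6) − (-2)² = 32.
det(H) > 0 and tr(H) = -12 < 0, so H is negative definite and the point is a local maximum.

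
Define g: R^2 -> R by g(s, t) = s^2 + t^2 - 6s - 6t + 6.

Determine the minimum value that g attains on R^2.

g(s,t) separates as P(s) + Q(t) + 6, so its minimum is min P + min Q + 6.
P'(s) = 2s - 6 vanishes at s ∈ {3}; Q'(t) = 2(t - 3) vanishes at t ∈ {3}.
Local minima of P (where P''>0): P(3)=-9. Local minima of Q: Q(3)=-9.
So the global minimum of g is P(3) + Q(3) + 6 = -9 − 9 + 6 = -12, attained at (3, 3).

-12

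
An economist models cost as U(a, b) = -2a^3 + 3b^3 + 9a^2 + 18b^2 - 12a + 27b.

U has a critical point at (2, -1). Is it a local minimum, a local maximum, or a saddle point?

saddle point

The mixed partial ∂²U/∂a∂b is 0, so the Hessian at any point is diag(U_aa, U_bb) = diag(6(-2a + 3), 18(b + 2)).
At (2, -1): H = diag(-6, 18).
The eigenvalues have opposite signs, so H is indefinite: a saddle point.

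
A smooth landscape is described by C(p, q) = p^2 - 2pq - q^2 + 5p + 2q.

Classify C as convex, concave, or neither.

C is quadratic, so its Hessian is the constant matrix H = [[2, -2], [-2, -2]].
det(H) = -8, tr(H) = 0.
det(H) < 0, so H is indefinite: neither convex nor concave.

neither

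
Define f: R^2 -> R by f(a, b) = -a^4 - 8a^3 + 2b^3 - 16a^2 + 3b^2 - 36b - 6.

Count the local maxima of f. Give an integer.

f separates as a function of a plus a function of b, so ∇f=0 decouples.
∂f/∂a = -4a(a + 2)(a + 4) = 0 at a ∈ {-4, -2, 0}; ∂f/∂b = 6(b - 2)(b + 3) = 0 at b ∈ {-3, 2}.
The Hessian is diagonal: diag(f_aa, f_bb). Second derivatives: f_aa(-4)=-32, f_aa(-2)=16, f_aa(0)=-32; f_bb(-3)=-30, f_bb(2)=30.
Local maxima occur where both diagonal entries negative: (-4, -3), (0, -3). Count: 2.

2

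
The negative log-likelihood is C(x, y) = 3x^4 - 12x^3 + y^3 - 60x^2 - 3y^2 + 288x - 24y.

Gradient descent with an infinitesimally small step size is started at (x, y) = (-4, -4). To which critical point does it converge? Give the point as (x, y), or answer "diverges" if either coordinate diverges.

diverges

C is separable, so gradient descent decouples: x follows -∂C/∂x, y follows -∂C/∂y.
∂C/∂x = 12(x - 4)(x - 2)(x + 3); at x=-4 this is -576, so x increases.
∂C/∂y = 3(y - 4)(y + 2); at y=-4 this is 48, so y decreases.
The y-coordinate has no critical point in that direction and runs off to infinity.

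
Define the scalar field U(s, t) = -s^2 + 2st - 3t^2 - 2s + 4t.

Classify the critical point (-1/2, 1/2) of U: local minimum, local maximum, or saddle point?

local maximum

The Hessian of U is constant: H = [[-2, 2], [2, -6]].
det(H) = (-2)·(-6) − 2² = 8.
det(H) > 0 and tr(H) = -8 < 0, so H is negative definite and the point is a local maximum.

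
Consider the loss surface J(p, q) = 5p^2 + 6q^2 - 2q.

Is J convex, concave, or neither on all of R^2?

convex

J is quadratic, so its Hessian is the constant matrix H = [[10, 0], [0, 12]].
det(H) = 120, tr(H) = 22.
det(H) > 0 and tr(H) > 0, so H is positive definite everywhere: convex.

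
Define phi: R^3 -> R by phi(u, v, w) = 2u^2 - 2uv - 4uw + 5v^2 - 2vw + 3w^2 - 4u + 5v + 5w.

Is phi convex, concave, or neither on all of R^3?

convex

phi is quadratic, so its Hessian is the constant matrix H = [[4, -2, -4], [-2, 10, -2], [-4, -2, 6]].
Leading principal minors: 4, 36, 8.
All positive ⇒ H ≻ 0 ⇒ convex.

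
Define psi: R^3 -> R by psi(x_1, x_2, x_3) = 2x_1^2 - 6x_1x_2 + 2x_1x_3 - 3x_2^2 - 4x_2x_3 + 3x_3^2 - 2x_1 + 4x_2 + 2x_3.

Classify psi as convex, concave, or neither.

psi is quadratic, so its Hessian is the constant matrix H = [[4, -6, 2], [-6, -6, -4], [2, -4, 6]].
Leading principal minors: 4, -60, -304.
Neither pattern holds ⇒ H is indefinite ⇒ neither convex nor concave.

neither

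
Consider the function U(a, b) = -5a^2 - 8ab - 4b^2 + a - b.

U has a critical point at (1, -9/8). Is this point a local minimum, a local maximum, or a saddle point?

The Hessian of U is constant: H = [[-10, -8], [-8, -8]].
det(H) = (-10)·(-8) − (-8)² = 16.
det(H) > 0 and tr(H) = -18 < 0, so H is negative definite and the point is a local maximum.

local maximum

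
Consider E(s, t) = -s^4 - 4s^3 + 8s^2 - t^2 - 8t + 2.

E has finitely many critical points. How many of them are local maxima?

E separates as a function of s plus a function of t, so ∇E=0 decouples.
∂E/∂s = -4s(s - 1)(s + 4) = 0 at s ∈ {-4, 0, 1}; ∂E/∂t = -2(t + 4) = 0 at t ∈ {-4}.
The Hessian is diagonal: diag(E_ss, E_tt). Second derivatives: E_ss(-4)=-80, E_ss(0)=16, E_ss(1)=-20; E_tt(-4)=-2.
Local maxima occur where both diagonal entries negative: (-4, -4), (1, -4). Count: 2.

2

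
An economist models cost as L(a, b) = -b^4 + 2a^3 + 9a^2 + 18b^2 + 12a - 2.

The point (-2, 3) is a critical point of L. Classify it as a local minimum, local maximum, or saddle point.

local maximum

The mixed partial ∂²L/∂a∂b is 0, so the Hessian at any point is diag(L_aa, L_bb) = diag(6(2a + 3), 12(-b^2 + 3)).
At (-2, 3): H = diag(-6, -72).
Both eigenvalues are negative, so H is negative definite: a local maximum.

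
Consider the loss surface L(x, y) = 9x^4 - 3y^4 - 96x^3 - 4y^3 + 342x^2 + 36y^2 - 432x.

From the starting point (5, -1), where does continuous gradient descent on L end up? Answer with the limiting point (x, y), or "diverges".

L is separable, so gradient descent decouples: x follows -∂L/∂x, y follows -∂L/∂y.
∂L/∂x = 36(x - 4)(x - 3)(x - 1); at x=5 this is 288, so x decreases.
∂L/∂y = -12y(y - 2)(y + 3); at y=-1 this is -72, so y increases.
x converges to its nearest critical value 4 (a local min of the x-part); y converges to 0. The iterate converges to (4, 0).

(4, 0)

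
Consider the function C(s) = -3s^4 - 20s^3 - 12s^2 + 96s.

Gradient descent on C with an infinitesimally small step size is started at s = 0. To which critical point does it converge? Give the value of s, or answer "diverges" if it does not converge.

-2

C'(s) = -12(s - 1)(s + 2)(s + 4), so C'(0) = 96.
Gradient descent moves in the -C' direction, i.e. s is decreasing.
The nearest critical point in that direction is s = -2, where C'' = 72 > 0 (a local minimum). The iterate converges there.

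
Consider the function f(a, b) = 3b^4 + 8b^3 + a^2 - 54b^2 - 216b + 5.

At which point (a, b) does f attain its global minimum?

f(a,b) separates as P(a) + Q(b) + 5, so its minimum is min P + min Q + 5.
P'(a) = 2a vanishes at a ∈ {0}; Q'(b) = 12(b - 3)(b + 2)(b + 3) vanishes at b ∈ {-3, -2, 3}.
Local minima of P (where P''>0): P(0)=0. Local minima of Q: Q(-3)=189, Q(3)=-675.
So the global minimum of f is P(0) + Q(3) + 5 = 0 − 675 + 5 = -670, attained at (0, 3).

(0, 3)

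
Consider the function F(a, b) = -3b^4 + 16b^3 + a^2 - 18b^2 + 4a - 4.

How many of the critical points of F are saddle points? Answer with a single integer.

F separates as a function of a plus a function of b, so ∇F=0 decouples.
∂F/∂a = 2(a + 2) = 0 at a ∈ {-2}; ∂F/∂b = -12b(b - 3)(b - 1) = 0 at b ∈ {0, 1, 3}.
The Hessian is diagonal: diag(F_aa, F_bb). Second derivatives: F_aa(-2)=2; F_bb(0)=-36, F_bb(1)=24, F_bb(3)=-72.
Saddle points occur where the two diagonal entries have opposite signs: (-2, 0), (-2, 3). Count: 2.

2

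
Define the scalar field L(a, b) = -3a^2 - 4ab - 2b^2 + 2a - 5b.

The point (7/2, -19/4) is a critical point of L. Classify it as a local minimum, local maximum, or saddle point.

local maximum

The Hessian of L is constant: H = [[-6, -4], [-4, -4]].
det(H) = (-6)·(-4) − (-4)² = 8.
det(H) > 0 and tr(H) = -10 < 0, so H is negative definite and the point is a local maximum.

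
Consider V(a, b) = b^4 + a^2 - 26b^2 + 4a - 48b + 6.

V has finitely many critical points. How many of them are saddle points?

V separates as a function of a plus a function of b, so ∇V=0 decouples.
∂V/∂a = 2(a + 2) = 0 at a ∈ {-2}; ∂V/∂b = 4(b - 4)(b + 1)(b + 3) = 0 at b ∈ {-3, -1, 4}.
The Hessian is diagonal: diag(V_aa, V_bb). Second derivatives: V_aa(-2)=2; V_bb(-3)=56, V_bb(-1)=-40, V_bb(4)=140.
Saddle points occur where the two diagonal entries have opposite signs: (-2, -1). Count: 1.

1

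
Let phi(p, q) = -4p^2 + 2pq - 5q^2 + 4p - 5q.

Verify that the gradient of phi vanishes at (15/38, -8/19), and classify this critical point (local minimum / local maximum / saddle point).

∇phi = (-8p + 2q + 4, 2p - 10q - 5); substituting (15/38, -8/19) gives ∇phi = (0, 0), so (15/38, -8/19) is indeed a critical point.
The Hessian of phi is constant: H = [[-8, 2], [2, -10]].
det(H) = (-8)·(-10) − 2² = 76.
det(H) > 0 and tr(H) = -18 < 0, so H is negative definite and the point is a local maximum.

local maximum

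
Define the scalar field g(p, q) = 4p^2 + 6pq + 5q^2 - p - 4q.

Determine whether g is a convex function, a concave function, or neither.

g is quadratic, so its Hessian is the constant matrix H = [[8, 6], [6, 10]].
det(H) = 44, tr(H) = 18.
det(H) > 0 and tr(H) > 0, so H is positive definite everywhere: convex.

convex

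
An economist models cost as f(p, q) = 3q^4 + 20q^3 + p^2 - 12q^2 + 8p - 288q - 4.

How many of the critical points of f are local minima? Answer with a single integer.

2

f separates as a function of p plus a function of q, so ∇f=0 decouples.
∂f/∂p = 2(p + 4) = 0 at p ∈ {-4}; ∂f/∂q = 12(q - 2)(q + 3)(q + 4) = 0 at q ∈ {-4, -3, 2}.
The Hessian is diagonal: diag(f_pp, f_qq). Second derivatives: f_pp(-4)=2; f_qq(-4)=72, f_qq(-3)=-60, f_qq(2)=360.
Local minima occur where both diagonal entries positive: (-4, -4), (-4, 2). Count: 2.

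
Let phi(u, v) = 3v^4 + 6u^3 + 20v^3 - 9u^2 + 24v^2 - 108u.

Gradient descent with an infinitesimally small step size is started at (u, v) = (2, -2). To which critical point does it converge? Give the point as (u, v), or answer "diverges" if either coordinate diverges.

(3, -4)

phi is separable, so gradient descent decouples: u follows -∂phi/∂u, v follows -∂phi/∂v.
∂phi/∂u = 18(u - 3)(u + 2); at u=2 this is -72, so u increases.
∂phi/∂v = 12v(v + 1)(v + 4); at v=-2 this is 48, so v decreases.
u converges to its nearest critical value 3 (a local min of the u-part); v converges to -4. The iterate converges to (3, -4).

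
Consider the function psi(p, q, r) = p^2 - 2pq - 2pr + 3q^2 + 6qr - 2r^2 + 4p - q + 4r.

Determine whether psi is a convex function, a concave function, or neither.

neither

psi is quadratic, so its Hessian is the constant matrix H = [[2, -2, -2], [-2, 6, 6], [-2, 6, -4]].
Leading principal minors: 2, 8, -80.
Neither pattern holds ⇒ H is indefinite ⇒ neither convex nor concave.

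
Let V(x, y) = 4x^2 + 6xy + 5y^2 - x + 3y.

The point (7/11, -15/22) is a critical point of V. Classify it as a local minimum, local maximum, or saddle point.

local minimum

The Hessian of V is constant: H = [[8, 6], [6, 10]].
det(H) = 8·10 − 6² = 44.
det(H) > 0 and tr(H) = 18 > 0, so H is positive definite and the point is a local minimum.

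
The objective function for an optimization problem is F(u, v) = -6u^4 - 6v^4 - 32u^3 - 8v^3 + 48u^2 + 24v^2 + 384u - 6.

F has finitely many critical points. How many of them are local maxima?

F separates as a function of u plus a function of v, so ∇F=0 decouples.
∂F/∂u = -24(u - 2)(u + 2)(u + 4) = 0 at u ∈ {-4, -2, 2}; ∂F/∂v = -24v(v - 1)(v + 2) = 0 at v ∈ {-2, 0, 1}.
The Hessian is diagonal: diag(F_uu, F_vv). Second derivatives: F_uu(-4)=-288, F_uu(-2)=192, F_uu(2)=-576; F_vv(-2)=-144, F_vv(0)=48, F_vv(1)=-72.
Local maxima occur where both diagonal entries negative: (-4, -2), (-4, 1), (2, -2), (2, 1). Count: 4.

4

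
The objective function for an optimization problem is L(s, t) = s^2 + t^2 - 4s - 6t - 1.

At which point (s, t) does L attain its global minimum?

(2, 3)

L(s,t) separates as P(s) + Q(t) − 1, so its minimum is min P + min Q − 1.
P'(s) = 2s - 4 vanishes at s ∈ {2}; Q'(t) = 2(t - 3) vanishes at t ∈ {3}.
Local minima of P (where P''>0): P(2)=-4. Local minima of Q: Q(3)=-9.
So the global minimum of L is P(2) + Q(3) − 1 = -4 − 9 − 1 = -14, attained at (2, 3).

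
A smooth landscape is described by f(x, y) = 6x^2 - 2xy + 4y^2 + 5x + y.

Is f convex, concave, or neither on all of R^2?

convex

f is quadratic, so its Hessian is the constant matrix H = [[12, -2], [-2, 8]].
det(H) = 92, tr(H) = 20.
det(H) > 0 and tr(H) > 0, so H is positive definite everywhere: convex.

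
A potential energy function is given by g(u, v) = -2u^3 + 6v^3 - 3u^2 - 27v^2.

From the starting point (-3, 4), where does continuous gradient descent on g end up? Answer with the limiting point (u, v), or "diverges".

(-1, 3)

g is separable, so gradient descent decouples: u follows -∂g/∂u, v follows -∂g/∂v.
∂g/∂u = -6u(u + 1); at u=-3 this is -36, so u increases.
∂g/∂v = 18v(v - 3); at v=4 this is 72, so v decreases.
u converges to its nearest critical value -1 (a local min of the u-part); v converges to 3. The iterate converges to (-1, 3).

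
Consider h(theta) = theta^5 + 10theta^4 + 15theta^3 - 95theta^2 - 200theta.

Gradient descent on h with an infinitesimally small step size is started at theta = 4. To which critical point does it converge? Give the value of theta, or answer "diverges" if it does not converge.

h'(theta) = 5(theta - 2)(theta + 1)(theta + 4)(theta + 5), so h'(4) = 3600.
Gradient descent moves in the -h' direction, i.e. theta is decreasing.
The nearest critical point in that direction is theta = 2, where h'' = 630 > 0 (a local minimum). The iterate converges there.

2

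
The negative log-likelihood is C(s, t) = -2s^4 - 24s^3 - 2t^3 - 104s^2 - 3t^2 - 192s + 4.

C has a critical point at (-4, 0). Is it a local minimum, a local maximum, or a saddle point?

The mixed partial ∂²C/∂s∂t is 0, so the Hessian at any point is diag(C_ss, C_tt) = diag(-8(3s^2 + 18s + 26), -6(2t + 1)).
At (-4, 0): H = diag(-16, -6).
Both eigenvalues are negative, so H is negative definite: a local maximum.

local maximum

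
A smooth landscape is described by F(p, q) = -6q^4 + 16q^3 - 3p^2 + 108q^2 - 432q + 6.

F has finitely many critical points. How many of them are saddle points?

1

F separates as a function of p plus a function of q, so ∇F=0 decouples.
∂F/∂p = -6p = 0 at p ∈ {0}; ∂F/∂q = -24(q - 3)(q - 2)(q + 3) = 0 at q ∈ {-3, 2, 3}.
The Hessian is diagonal: diag(F_pp, F_qq). Second derivatives: F_pp(0)=-6; F_qq(-3)=-720, F_qq(2)=120, F_qq(3)=-144.
Saddle points occur where the two diagonal entries have opposite signs: (0, 2). Count: 1.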